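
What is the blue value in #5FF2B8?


Color: #5FF2B8
R = 5F = 95
G = F2 = 242
B = B8 = 184
Blue = 184


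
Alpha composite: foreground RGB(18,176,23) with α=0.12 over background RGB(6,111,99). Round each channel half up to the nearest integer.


C = α×F + (1-α)×B, with 1-α = 0.88
R: 0.12×18 + 0.88×6 = 2.16 + 5.28 = 7.44 → 7
G: 0.12×176 + 0.88×111 = 21.12 + 97.68 = 118.80 → 119
B: 0.12×23 + 0.88×99 = 2.76 + 87.12 = 89.88 → 90
= RGB(7, 119, 90)


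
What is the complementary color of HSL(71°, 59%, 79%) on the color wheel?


Complement = opposite side of color wheel = hue + 180°
H' = (71 + 180) mod 360 = 251°
S and L unchanged.
= HSL(251°, 59%, 79%)


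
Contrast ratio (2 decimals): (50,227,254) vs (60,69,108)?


Linearize each sRGB channel c=v/255: c/12.92 if c ≤ 0.04045 else ((c+0.055)/1.055)^2.4
L = 0.2126×R_lin + 0.7152×G_lin + 0.0722×B_lin
Color 1 (50,227,254):
  R=50: 50/255≈0.1961 > 0.04045 → ((0.1961+0.055)/1.055)^2.4 ≈ 0.03190
  G=227: 227/255≈0.8902 > 0.04045 → ((0.8902+0.055)/1.055)^2.4 ≈ 0.76815
  B=254: 254/255≈0.9961 > 0.04045 → ((0.9961+0.055)/1.055)^2.4 ≈ 0.99110
  L1 = 0.2126×0.03190 + 0.7152×0.76815 + 0.0722×0.99110 ≈ 0.62772
Color 2 (60,69,108):
  R=60: 60/255≈0.2353 > 0.04045 → ((0.2353+0.055)/1.055)^2.4 ≈ 0.04519
  G=69: 69/255≈0.2706 > 0.04045 → ((0.2706+0.055)/1.055)^2.4 ≈ 0.05951
  B=108: 108/255≈0.4235 > 0.04045 → ((0.4235+0.055)/1.055)^2.4 ≈ 0.14996
  L2 = 0.2126×0.04519 + 0.7152×0.05951 + 0.0722×0.14996 ≈ 0.06300
Lighter = 0.62772, Darker = 0.06300
Ratio = (L_lighter + 0.05) / (L_darker + 0.05)
Ratio = (0.62772 + 0.05) / (0.06300 + 0.05) = 0.67772 / 0.11300 ≈ 5.9977
Ratio ≈ 6.00:1


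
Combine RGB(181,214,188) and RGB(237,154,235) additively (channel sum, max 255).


Additive: each channel = min(255, C₁+C₂)
R: 181+237 = 418 → 255
G: 214+154 = 368 → 255
B: 188+235 = 423 → 255
= RGB(255, 255, 255)


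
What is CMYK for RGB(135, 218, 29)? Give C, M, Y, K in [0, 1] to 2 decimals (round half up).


R'=135/255≈0.5294, G'=218/255≈0.8549, B'=29/255≈0.1137
K = 1 - max(R',G',B') = 1 - 218/255 = 37/255 = 0.14509… → 0.15
(1-R'-K)/(1-K) simplifies to (max-R)/max with max = 218:
C = (218-135)/218 = 83/218 = 0.38073… → 0.38
M = (218-218)/218 = 0/218 = 0 → 0.00
Y = (218-29)/218 = 189/218 = 0.86697… → 0.87
= CMYK(0.38, 0.00, 0.87, 0.15)


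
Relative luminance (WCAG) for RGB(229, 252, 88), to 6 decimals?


Linearize each channel (sRGB transfer function): c = v/255; c_lin = c/12.92 if c ≤ 0.04045, else ((c+0.055)/1.055)^2.4
  R: 229/255 ≈ 0.898039 > 0.04045 → ((0.898039+0.055)/1.055)^2.4 ≈ 0.783538
  G: 252/255 ≈ 0.988235 > 0.04045 → ((0.988235+0.055)/1.055)^2.4 ≈ 0.973445
  B: 88/255 ≈ 0.345098 > 0.04045 → ((0.345098+0.055)/1.055)^2.4 ≈ 0.097587
R_lin = 0.783538, G_lin = 0.973445, B_lin = 0.097587
L = 0.2126×R + 0.7152×G + 0.0722×B
L = 0.2126×0.783538 + 0.7152×0.973445 + 0.0722×0.097587
L ≈ 0.869834


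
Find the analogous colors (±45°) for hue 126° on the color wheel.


Base hue: 126°
Left analog: (126 - 45) mod 360 = 81°
Right analog: (126 + 45) mod 360 = 171°
Analogous hues = 81° and 171°


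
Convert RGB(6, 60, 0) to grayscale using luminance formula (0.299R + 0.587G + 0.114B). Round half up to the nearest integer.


Gray = 0.299×R + 0.587×G + 0.114×B
Gray = 0.299×6 + 0.587×60 + 0.114×0
Gray = 1.794 + 35.220 + 0.000
Gray = 37.014 → round half up → 37
Gray = 37


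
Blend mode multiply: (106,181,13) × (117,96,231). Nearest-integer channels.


Multiply: C = A×B/255, rounded to nearest integer
R: 106×117/255 = 12402/255 ≈ 48.635 → 49
G: 181×96/255 = 17376/255 ≈ 68.141 → 68
B: 13×231/255 = 3003/255 ≈ 11.776 → 12
= RGB(49, 68, 12)


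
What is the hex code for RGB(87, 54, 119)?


R = 87 → 57 (hex)
G = 54 → 36 (hex)
B = 119 → 77 (hex)
Hex = #573677


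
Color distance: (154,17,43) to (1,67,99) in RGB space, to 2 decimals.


d = √[(R₁-R₂)² + (G₁-G₂)² + (B₁-B₂)²]
d = √[(154-1)² + (17-67)² + (43-99)²]
d = √[23409 + 2500 + 3136]
d = √29045
d ≈ 170.43


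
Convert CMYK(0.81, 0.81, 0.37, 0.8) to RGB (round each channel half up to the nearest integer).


R = 255 × (1-C) × (1-K) = 255 × 0.19 × 0.20 = 9.69 → 10
G = 255 × (1-M) × (1-K) = 255 × 0.19 × 0.20 = 9.69 → 10
B = 255 × (1-Y) × (1-K) = 255 × 0.63 × 0.20 = 32.13 → 32
= RGB(10, 10, 32)


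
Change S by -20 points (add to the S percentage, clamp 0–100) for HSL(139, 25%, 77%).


Original S = 25%
Adjustment = -20 percentage points
New S = 25 + (-20) = 5
Clamp to [0, 100] → 5
= HSL(139°, 5%, 77%)


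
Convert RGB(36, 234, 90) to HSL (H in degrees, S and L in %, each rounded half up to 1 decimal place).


Normalize: R'=36/255≈0.1412, G'=234/255≈0.9176, B'=90/255≈0.3529
Max=234/255, Min=36/255, Δ=Max-Min=198/255
L = (Max+Min)/2 = (234+36)/510 = 270/510 = 0.52941… → L = 52.9%
L > 0.5 → S = Δ/(2-Max-Min) = 198/(510-234-36) = 198/240 = 0.825 → S = 82.5%
(the 1/255 factors cancel in S and H, so raw channel differences can be used)
Max is G' → H = 60 × ((B-R)/Δ + 2) = 60 × ((90-36)/198 + 2)
  54/198 + 2 = 0.2727… + 2 = 2.2727…
  H = 60 × 2.2727… = 136.363…° → H = 136.4°
= HSL(136.4°, 82.5%, 52.9%)


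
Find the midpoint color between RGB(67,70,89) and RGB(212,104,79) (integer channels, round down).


Midpoint: each channel = ⌊(C₁+C₂)/2⌋
R: ⌊(67+212)/2⌋ = 139
G: ⌊(70+104)/2⌋ = 87
B: ⌊(89+79)/2⌋ = 84
= RGB(139, 87, 84)


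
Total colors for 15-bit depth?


Colors = 2^bits = 2^15
= 32,768 colors


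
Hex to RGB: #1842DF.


18 → 24 (R)
42 → 66 (G)
DF → 223 (B)
= RGB(24, 66, 223)


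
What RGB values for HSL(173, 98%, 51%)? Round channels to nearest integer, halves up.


H=173°, S=0.98, L=0.51
C = (1-|2L-1|)×S = (1-|0.02|)×0.98 = 0.9604
H' = H/60 = 173/60 ≈ 2.8833; X = C×(1-|H' mod 2 - 1|) ≈ 0.8484
m = L - C/2 = 0.51 - 0.4802 = 0.0298
Sector ⌊H'⌋ = 2 → (R',G',B') = (0.0, 0.9604, ≈0.8484)
RGB = ((R'+m)×255, (G'+m)×255, (B'+m)×255) = (7.599, 252.501, 223.9291)
Round half up → RGB(8, 253, 224)


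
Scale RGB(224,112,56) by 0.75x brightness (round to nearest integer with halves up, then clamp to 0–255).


Multiply each channel by 0.75, round half up, clamp to [0, 255]
R: 224×0.75 = 168
G: 112×0.75 = 84
B: 56×0.75 = 42
= RGB(168, 84, 42)


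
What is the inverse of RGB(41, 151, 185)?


Invert: (255-R, 255-G, 255-B)
R: 255-41 = 214
G: 255-151 = 104
B: 255-185 = 70
= RGB(214, 104, 70)


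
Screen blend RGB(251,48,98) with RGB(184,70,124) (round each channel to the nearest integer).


Screen: C = 255 - (255-A)×(255-B)/255, rounded to nearest integer
R: 255 - (255-251)×(255-184)/255 = 255 - 284/255 ≈ 255 - 1.114 = 253.886 → 254
G: 255 - (255-48)×(255-70)/255 = 255 - 38295/255 ≈ 255 - 150.176 = 104.824 → 105
B: 255 - (255-98)×(255-124)/255 = 255 - 20567/255 ≈ 255 - 80.655 = 174.345 → 174
= RGB(254, 105, 174)


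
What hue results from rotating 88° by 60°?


New hue = (H + rotation) mod 360
New hue = (88 + 60) mod 360
= 148 mod 360
= 148°


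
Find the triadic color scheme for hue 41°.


Triadic: equally spaced at 120° intervals
H1 = 41°
H2 = (41 + 120) mod 360 = 161°
H3 = (41 + 240) mod 360 = 281°
Triadic = 41°, 161°, 281°


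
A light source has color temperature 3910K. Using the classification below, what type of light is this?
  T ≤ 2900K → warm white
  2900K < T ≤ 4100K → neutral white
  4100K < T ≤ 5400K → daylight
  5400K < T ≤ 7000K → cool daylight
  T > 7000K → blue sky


Temperature: 3910K
2900K < 3910K ≤ 4100K → neutral white
Classification: neutral white


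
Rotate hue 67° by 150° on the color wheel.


New hue = (H + rotation) mod 360
New hue = (67 + 150) mod 360
= 217 mod 360
= 217°


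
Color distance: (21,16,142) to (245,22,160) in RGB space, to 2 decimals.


d = √[(R₁-R₂)² + (G₁-G₂)² + (B₁-B₂)²]
d = √[(21-245)² + (16-22)² + (142-160)²]
d = √[50176 + 36 + 324]
d = √50536
d ≈ 224.80


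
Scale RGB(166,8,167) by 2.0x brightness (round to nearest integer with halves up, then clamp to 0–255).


Multiply each channel by 2.0, round half up, clamp to [0, 255]
R: 166×2.0 = 332 → clamp → 255
G: 8×2.0 = 16
B: 167×2.0 = 334 → clamp → 255
= RGB(255, 16, 255)


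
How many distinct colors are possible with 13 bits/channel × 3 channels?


Total bits = 13 bits/channel × 3 channels = 39 bits
Distinct colors = 2^39
= 549,755,813,888 colors


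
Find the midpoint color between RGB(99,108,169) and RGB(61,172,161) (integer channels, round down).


Midpoint: each channel = ⌊(C₁+C₂)/2⌋
R: ⌊(99+61)/2⌋ = 80
G: ⌊(108+172)/2⌋ = 140
B: ⌊(169+161)/2⌋ = 165
= RGB(80, 140, 165)


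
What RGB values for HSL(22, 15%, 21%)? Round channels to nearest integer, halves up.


H=22°, S=0.15, L=0.21
C = (1-|2L-1|)×S = (1-|-0.58|)×0.15 = 0.063
H' = H/60 = 22/60 ≈ 0.3667; X = C×(1-|H' mod 2 - 1|) = 0.0231
m = L - C/2 = 0.21 - 0.0315 = 0.1785
Sector ⌊H'⌋ = 0 → (R',G',B') = (0.063, 0.0231, 0.0)
RGB = ((R'+m)×255, (G'+m)×255, (B'+m)×255) = (61.5825, 51.408, 45.5175)
Round half up → RGB(62, 51, 46)


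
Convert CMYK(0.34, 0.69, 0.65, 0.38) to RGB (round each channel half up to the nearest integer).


R = 255 × (1-C) × (1-K) = 255 × 0.66 × 0.62 = 104.346 → 104
G = 255 × (1-M) × (1-K) = 255 × 0.31 × 0.62 = 49.011 → 49
B = 255 × (1-Y) × (1-K) = 255 × 0.35 × 0.62 = 55.335 → 55
= RGB(104, 49, 55)


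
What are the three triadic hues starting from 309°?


Triadic: equally spaced at 120° intervals
H1 = 309°
H2 = (309 + 120) mod 360 = 69°
H3 = (309 + 240) mod 360 = 189°
Triadic = 309°, 69°, 189°


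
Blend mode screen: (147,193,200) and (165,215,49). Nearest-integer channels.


Screen: C = 255 - (255-A)×(255-B)/255, rounded to nearest integer
R: 255 - (255-147)×(255-165)/255 = 255 - 9720/255 ≈ 255 - 38.118 = 216.882 → 217
G: 255 - (255-193)×(255-215)/255 = 255 - 2480/255 ≈ 255 - 9.725 = 245.275 → 245
B: 255 - (255-200)×(255-49)/255 = 255 - 11330/255 ≈ 255 - 44.431 = 210.569 → 211
= RGB(217, 245, 211)


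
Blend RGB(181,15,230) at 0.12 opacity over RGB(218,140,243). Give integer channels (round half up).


C = α×F + (1-α)×B, with 1-α = 0.88
R: 0.12×181 + 0.88×218 = 21.72 + 191.84 = 213.56 → 214
G: 0.12×15 + 0.88×140 = 1.80 + 123.20 = 125.00 → 125
B: 0.12×230 + 0.88×243 = 27.60 + 213.84 = 241.44 → 241
= RGB(214, 125, 241)


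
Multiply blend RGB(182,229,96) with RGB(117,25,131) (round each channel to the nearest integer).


Multiply: C = A×B/255, rounded to nearest integer
R: 182×117/255 = 21294/255 ≈ 83.506 → 84
G: 229×25/255 = 5725/255 ≈ 22.451 → 22
B: 96×131/255 = 12576/255 ≈ 49.318 → 49
= RGB(84, 22, 49)


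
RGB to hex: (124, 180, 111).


R = 124 → 7C (hex)
G = 180 → B4 (hex)
B = 111 → 6F (hex)
Hex = #7CB46F


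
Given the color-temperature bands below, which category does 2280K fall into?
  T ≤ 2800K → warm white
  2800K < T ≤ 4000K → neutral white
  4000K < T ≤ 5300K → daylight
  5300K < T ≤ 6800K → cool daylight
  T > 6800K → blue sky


Temperature: 2280K
2280K ≤ 2800K → warm white
Classification: warm white


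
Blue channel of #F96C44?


Color: #F96C44
R = F9 = 249
G = 6C = 108
B = 44 = 68
Blue = 68


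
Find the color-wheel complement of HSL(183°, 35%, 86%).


Complement = opposite side of color wheel = hue + 180°
H' = (183 + 180) mod 360 = 3°
S and L unchanged.
= HSL(3°, 35%, 86%)


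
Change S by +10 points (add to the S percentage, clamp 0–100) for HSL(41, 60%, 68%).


Original S = 60%
Adjustment = +10 percentage points
New S = 60 + (10) = 70
Clamp to [0, 100] → 70
= HSL(41°, 70%, 68%)


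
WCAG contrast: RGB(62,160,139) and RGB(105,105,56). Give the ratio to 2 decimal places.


Linearize each sRGB channel c=v/255: c/12.92 if c ≤ 0.04045 else ((c+0.055)/1.055)^2.4
L = 0.2126×R_lin + 0.7152×G_lin + 0.0722×B_lin
Color 1 (62,160,139):
  R=62: 62/255≈0.2431 > 0.04045 → ((0.2431+0.055)/1.055)^2.4 ≈ 0.04817
  G=160: 160/255≈0.6275 > 0.04045 → ((0.6275+0.055)/1.055)^2.4 ≈ 0.35153
  B=139: 139/255≈0.5451 > 0.04045 → ((0.5451+0.055)/1.055)^2.4 ≈ 0.25818
  L1 = 0.2126×0.04817 + 0.7152×0.35153 + 0.0722×0.25818 ≈ 0.28030
Color 2 (105,105,56):
  R=105: 105/255≈0.4118 > 0.04045 → ((0.4118+0.055)/1.055)^2.4 ≈ 0.14126
  G=105: 105/255≈0.4118 > 0.04045 → ((0.4118+0.055)/1.055)^2.4 ≈ 0.14126
  B=56: 56/255≈0.2196 > 0.04045 → ((0.2196+0.055)/1.055)^2.4 ≈ 0.03955
  L2 = 0.2126×0.14126 + 0.7152×0.14126 + 0.0722×0.03955 ≈ 0.13392
Lighter = 0.28030, Darker = 0.13392
Ratio = (L_lighter + 0.05) / (L_darker + 0.05)
Ratio = (0.28030 + 0.05) / (0.13392 + 0.05) = 0.33030 / 0.18392 ≈ 1.7959
Ratio ≈ 1.80:1


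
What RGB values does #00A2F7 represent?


00 → 0 (R)
A2 → 162 (G)
F7 → 247 (B)
= RGB(0, 162, 247)


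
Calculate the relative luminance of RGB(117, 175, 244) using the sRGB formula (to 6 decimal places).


Linearize each channel (sRGB transfer function): c = v/255; c_lin = c/12.92 if c ≤ 0.04045, else ((c+0.055)/1.055)^2.4
  R: 117/255 ≈ 0.458824 > 0.04045 → ((0.458824+0.055)/1.055)^2.4 ≈ 0.177888
  G: 175/255 ≈ 0.686275 > 0.04045 → ((0.686275+0.055)/1.055)^2.4 ≈ 0.428690
  B: 244/255 ≈ 0.956863 > 0.04045 → ((0.956863+0.055)/1.055)^2.4 ≈ 0.904661
R_lin = 0.177888, G_lin = 0.428690, B_lin = 0.904661
L = 0.2126×R + 0.7152×G + 0.0722×B
L = 0.2126×0.177888 + 0.7152×0.428690 + 0.0722×0.904661
L ≈ 0.409735


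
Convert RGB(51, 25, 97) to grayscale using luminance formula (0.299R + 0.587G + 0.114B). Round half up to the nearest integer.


Gray = 0.299×R + 0.587×G + 0.114×B
Gray = 0.299×51 + 0.587×25 + 0.114×97
Gray = 15.249 + 14.675 + 11.058
Gray = 40.982 → round half up → 41
Gray = 41


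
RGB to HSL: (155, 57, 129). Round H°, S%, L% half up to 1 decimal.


Normalize: R'=155/255≈0.6078, G'=57/255≈0.2235, B'=129/255≈0.5059
Max=155/255, Min=57/255, Δ=Max-Min=98/255
L = (Max+Min)/2 = (155+57)/510 = 212/510 = 0.41568… → L = 41.6%
L ≤ 0.5 → S = Δ/(Max+Min) = 98/(155+57) = 98/212 = 0.46226… → S = 46.2%
(the 1/255 factors cancel in S and H, so raw channel differences can be used)
Max is R' → H = 60 × (((G-B)/Δ) mod 6) = 60 × (((57-129)/98) mod 6)
  (-72)/98 = -0.7346…; negative, so add 6 → 5.2653…
  H = 60 × 5.2653… = 315.918…° → H = 315.9°
= HSL(315.9°, 46.2%, 41.6%)


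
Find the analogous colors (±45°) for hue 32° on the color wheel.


Base hue: 32°
Left analog: (32 - 45) mod 360 = 347°
Right analog: (32 + 45) mod 360 = 77°
Analogous hues = 347° and 77°


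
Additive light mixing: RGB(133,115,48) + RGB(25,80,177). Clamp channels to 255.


Additive: each channel = min(255, C₁+C₂)
R: 133+25 = 158 → 158
G: 115+80 = 195 → 195
B: 48+177 = 225 → 225
= RGB(158, 195, 225)


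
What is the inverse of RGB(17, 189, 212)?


Invert: (255-R, 255-G, 255-B)
R: 255-17 = 238
G: 255-189 = 66
B: 255-212 = 43
= RGB(238, 66, 43)


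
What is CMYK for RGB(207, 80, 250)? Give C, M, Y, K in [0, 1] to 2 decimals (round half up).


R'=207/255≈0.8118, G'=80/255≈0.3137, B'=250/255≈0.9804
K = 1 - max(R',G',B') = 1 - 250/255 = 5/255 = 0.01960… → 0.02
(1-R'-K)/(1-K) simplifies to (max-R)/max with max = 250:
C = (250-207)/250 = 43/250 = 0.172 → 0.17
M = (250-80)/250 = 170/250 = 0.68 → 0.68
Y = (250-250)/250 = 0/250 = 0 → 0.00
= CMYK(0.17, 0.68, 0.00, 0.02)


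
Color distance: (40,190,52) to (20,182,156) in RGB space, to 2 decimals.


d = √[(R₁-R₂)² + (G₁-G₂)² + (B₁-B₂)²]
d = √[(40-20)² + (190-182)² + (52-156)²]
d = √[400 + 64 + 10816]
d = √11280
d ≈ 106.21


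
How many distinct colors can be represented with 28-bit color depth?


Colors = 2^bits = 2^28
= 268,435,456 colors


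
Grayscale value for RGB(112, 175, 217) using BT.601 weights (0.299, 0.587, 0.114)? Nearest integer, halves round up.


Gray = 0.299×R + 0.587×G + 0.114×B
Gray = 0.299×112 + 0.587×175 + 0.114×217
Gray = 33.488 + 102.725 + 24.738
Gray = 160.951 → round half up → 161
Gray = 161


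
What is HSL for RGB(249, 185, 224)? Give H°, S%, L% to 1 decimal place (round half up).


Normalize: R'=249/255≈0.9765, G'=185/255≈0.7255, B'=224/255≈0.8784
Max=249/255, Min=185/255, Δ=Max-Min=64/255
L = (Max+Min)/2 = (249+185)/510 = 434/510 = 0.85098… → L = 85.1%
L > 0.5 → S = Δ/(2-Max-Min) = 64/(510-249-185) = 64/76 = 0.84210… → S = 84.2%
(the 1/255 factors cancel in S and H, so raw channel differences can be used)
Max is R' → H = 60 × (((G-B)/Δ) mod 6) = 60 × (((185-224)/64) mod 6)
  (-39)/64 = -0.6093…; negative, so add 6 → 5.3906…
  H = 60 × 5.3906… = 323.437…° → H = 323.4°
= HSL(323.4°, 84.2%, 85.1%)


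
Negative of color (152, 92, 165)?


Invert: (255-R, 255-G, 255-B)
R: 255-152 = 103
G: 255-92 = 163
B: 255-165 = 90
= RGB(103, 163, 90)


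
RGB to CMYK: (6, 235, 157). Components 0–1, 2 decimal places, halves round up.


R'=6/255≈0.0235, G'=235/255≈0.9216, B'=157/255≈0.6157
K = 1 - max(R',G',B') = 1 - 235/255 = 20/255 = 0.07843… → 0.08
(1-R'-K)/(1-K) simplifies to (max-R)/max with max = 235:
C = (235-6)/235 = 229/235 = 0.97446… → 0.97
M = (235-235)/235 = 0/235 = 0 → 0.00
Y = (235-157)/235 = 78/235 = 0.33191… → 0.33
= CMYK(0.97, 0.00, 0.33, 0.08)


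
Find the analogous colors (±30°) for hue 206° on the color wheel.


Base hue: 206°
Left analog: (206 - 30) mod 360 = 176°
Right analog: (206 + 30) mod 360 = 236°
Analogous hues = 176° and 236°


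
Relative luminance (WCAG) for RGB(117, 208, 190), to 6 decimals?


Linearize each channel (sRGB transfer function): c = v/255; c_lin = c/12.92 if c ≤ 0.04045, else ((c+0.055)/1.055)^2.4
  R: 117/255 ≈ 0.458824 > 0.04045 → ((0.458824+0.055)/1.055)^2.4 ≈ 0.177888
  G: 208/255 ≈ 0.815686 > 0.04045 → ((0.815686+0.055)/1.055)^2.4 ≈ 0.630757
  B: 190/255 ≈ 0.745098 > 0.04045 → ((0.745098+0.055)/1.055)^2.4 ≈ 0.514918
R_lin = 0.177888, G_lin = 0.630757, B_lin = 0.514918
L = 0.2126×R + 0.7152×G + 0.0722×B
L = 0.2126×0.177888 + 0.7152×0.630757 + 0.0722×0.514918
L ≈ 0.526114


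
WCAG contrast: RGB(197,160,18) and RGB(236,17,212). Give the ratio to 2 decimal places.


Linearize each sRGB channel c=v/255: c/12.92 if c ≤ 0.04045 else ((c+0.055)/1.055)^2.4
L = 0.2126×R_lin + 0.7152×G_lin + 0.0722×B_lin
Color 1 (197,160,18):
  R=197: 197/255≈0.7725 > 0.04045 → ((0.7725+0.055)/1.055)^2.4 ≈ 0.55834
  G=160: 160/255≈0.6275 > 0.04045 → ((0.6275+0.055)/1.055)^2.4 ≈ 0.35153
  B=18: 18/255≈0.0706 > 0.04045 → ((0.0706+0.055)/1.055)^2.4 ≈ 0.00605
  L1 = 0.2126×0.55834 + 0.7152×0.35153 + 0.0722×0.00605 ≈ 0.37056
Color 2 (236,17,212):
  R=236: 236/255≈0.9255 > 0.04045 → ((0.9255+0.055)/1.055)^2.4 ≈ 0.83880
  G=17: 17/255≈0.0667 > 0.04045 → ((0.0667+0.055)/1.055)^2.4 ≈ 0.00561
  B=212: 212/255≈0.8314 > 0.04045 → ((0.8314+0.055)/1.055)^2.4 ≈ 0.65837
  L2 = 0.2126×0.83880 + 0.7152×0.00561 + 0.0722×0.65837 ≈ 0.22987
Lighter = 0.37056, Darker = 0.22987
Ratio = (L_lighter + 0.05) / (L_darker + 0.05)
Ratio = (0.37056 + 0.05) / (0.22987 + 0.05) = 0.42056 / 0.27987 ≈ 1.5027
Ratio ≈ 1.50:1


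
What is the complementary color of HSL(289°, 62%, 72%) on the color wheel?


Complement = opposite side of color wheel = hue + 180°
H' = (289 + 180) mod 360 = 109°
S and L unchanged.
= HSL(109°, 62%, 72%)


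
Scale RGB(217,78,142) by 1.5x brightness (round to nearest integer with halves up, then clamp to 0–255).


Multiply each channel by 1.5, round half up, clamp to [0, 255]
R: 217×1.5 = 325.5 → round → 326 → clamp → 255
G: 78×1.5 = 117
B: 142×1.5 = 213
= RGB(255, 117, 213)


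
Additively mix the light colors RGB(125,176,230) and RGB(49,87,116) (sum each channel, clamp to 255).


Additive: each channel = min(255, C₁+C₂)
R: 125+49 = 174 → 174
G: 176+87 = 263 → 255
B: 230+116 = 346 → 255
= RGB(174, 255, 255)


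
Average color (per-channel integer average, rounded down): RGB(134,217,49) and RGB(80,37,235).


Midpoint: each channel = ⌊(C₁+C₂)/2⌋
R: ⌊(134+80)/2⌋ = 107
G: ⌊(217+37)/2⌋ = 127
B: ⌊(49+235)/2⌋ = 142
= RGB(107, 127, 142)


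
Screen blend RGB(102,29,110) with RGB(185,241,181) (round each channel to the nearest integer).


Screen: C = 255 - (255-A)×(255-B)/255, rounded to nearest integer
R: 255 - (255-102)×(255-185)/255 = 255 - 10710/255 ≈ 255 - 42.000 = 213.000 → 213
G: 255 - (255-29)×(255-241)/255 = 255 - 3164/255 ≈ 255 - 12.408 = 242.592 → 243
B: 255 - (255-110)×(255-181)/255 = 255 - 10730/255 ≈ 255 - 42.078 = 212.922 → 213
= RGB(213, 243, 213)


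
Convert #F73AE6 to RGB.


F7 → 247 (R)
3A → 58 (G)
E6 → 230 (B)
= RGB(247, 58, 230)


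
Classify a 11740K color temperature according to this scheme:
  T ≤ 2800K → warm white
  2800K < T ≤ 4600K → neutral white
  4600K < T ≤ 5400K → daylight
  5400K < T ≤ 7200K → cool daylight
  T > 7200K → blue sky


Temperature: 11740K
11740K > 7200K → blue sky
Classification: blue sky


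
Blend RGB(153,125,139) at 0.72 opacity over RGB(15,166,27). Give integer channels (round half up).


C = α×F + (1-α)×B, with 1-α = 0.28
R: 0.72×153 + 0.28×15 = 110.16 + 4.20 = 114.36 → 114
G: 0.72×125 + 0.28×166 = 90.00 + 46.48 = 136.48 → 136
B: 0.72×139 + 0.28×27 = 100.08 + 7.56 = 107.64 → 108
= RGB(114, 136, 108)


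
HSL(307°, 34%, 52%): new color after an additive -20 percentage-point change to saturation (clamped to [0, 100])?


Original S = 34%
Adjustment = -20 percentage points
New S = 34 + (-20) = 14
Clamp to [0, 100] → 14
= HSL(307°, 14%, 52%)


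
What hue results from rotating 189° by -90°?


New hue = (H + rotation) mod 360
New hue = (189 -90) mod 360
= 99 mod 360
= 99°


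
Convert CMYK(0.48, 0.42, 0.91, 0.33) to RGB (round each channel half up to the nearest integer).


R = 255 × (1-C) × (1-K) = 255 × 0.52 × 0.67 = 88.842 → 89
G = 255 × (1-M) × (1-K) = 255 × 0.58 × 0.67 = 99.093 → 99
B = 255 × (1-Y) × (1-K) = 255 × 0.09 × 0.67 = 15.3765 → 15
= RGB(89, 99, 15)


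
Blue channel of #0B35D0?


Color: #0B35D0
R = 0B = 11
G = 35 = 53
B = D0 = 208
Blue = 208


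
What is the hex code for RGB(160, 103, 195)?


R = 160 → A0 (hex)
G = 103 → 67 (hex)
B = 195 → C3 (hex)
Hex = #A067C3


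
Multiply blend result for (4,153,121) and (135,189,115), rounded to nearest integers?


Multiply: C = A×B/255, rounded to nearest integer
R: 4×135/255 = 540/255 ≈ 2.118 → 2
G: 153×189/255 = 28917/255 ≈ 113.400 → 113
B: 121×115/255 = 13915/255 ≈ 54.569 → 55
= RGB(2, 113, 55)


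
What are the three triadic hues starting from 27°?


Triadic: equally spaced at 120° intervals
H1 = 27°
H2 = (27 + 120) mod 360 = 147°
H3 = (27 + 240) mod 360 = 267°
Triadic = 27°, 147°, 267°


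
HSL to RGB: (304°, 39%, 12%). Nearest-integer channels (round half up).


H=304°, S=0.39, L=0.12
C = (1-|2L-1|)×S = (1-|-0.76|)×0.39 = 0.0936
H' = H/60 = 304/60 ≈ 5.0667; X = C×(1-|H' mod 2 - 1|) = 0.08736
m = L - C/2 = 0.12 - 0.0468 = 0.0732
Sector ⌊H'⌋ = 5 → (R',G',B') = (0.0936, 0.0, 0.08736)
RGB = ((R'+m)×255, (G'+m)×255, (B'+m)×255) = (42.534, 18.666, 40.9428)
Round half up → RGB(43, 19, 41)


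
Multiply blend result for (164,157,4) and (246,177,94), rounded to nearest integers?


Multiply: C = A×B/255, rounded to nearest integer
R: 164×246/255 = 40344/255 ≈ 158.212 → 158
G: 157×177/255 = 27789/255 ≈ 108.976 → 109
B: 4×94/255 = 376/255 ≈ 1.475 → 1
= RGB(158, 109, 1)


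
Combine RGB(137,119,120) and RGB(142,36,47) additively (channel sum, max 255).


Additive: each channel = min(255, C₁+C₂)
R: 137+142 = 279 → 255
G: 119+36 = 155 → 155
B: 120+47 = 167 → 167
= RGB(255, 155, 167)


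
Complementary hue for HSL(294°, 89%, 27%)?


Complement = opposite side of color wheel = hue + 180°
H' = (294 + 180) mod 360 = 114°
S and L unchanged.
= HSL(114°, 89%, 27%)


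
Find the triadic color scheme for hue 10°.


Triadic: equally spaced at 120° intervals
H1 = 10°
H2 = (10 + 120) mod 360 = 130°
H3 = (10 + 240) mod 360 = 250°
Triadic = 10°, 130°, 250°


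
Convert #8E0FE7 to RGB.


8E → 142 (R)
0F → 15 (G)
E7 → 231 (B)
= RGB(142, 15, 231)


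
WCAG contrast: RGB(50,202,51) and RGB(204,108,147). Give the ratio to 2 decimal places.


Linearize each sRGB channel c=v/255: c/12.92 if c ≤ 0.04045 else ((c+0.055)/1.055)^2.4
L = 0.2126×R_lin + 0.7152×G_lin + 0.0722×B_lin
Color 1 (50,202,51):
  R=50: 50/255≈0.1961 > 0.04045 → ((0.1961+0.055)/1.055)^2.4 ≈ 0.03190
  G=202: 202/255≈0.7922 > 0.04045 → ((0.7922+0.055)/1.055)^2.4 ≈ 0.59062
  B=51: 51/255≈0.2000 > 0.04045 → ((0.2000+0.055)/1.055)^2.4 ≈ 0.03310
  L1 = 0.2126×0.03190 + 0.7152×0.59062 + 0.0722×0.03310 ≈ 0.43158
Color 2 (204,108,147):
  R=204: 204/255≈0.8000 > 0.04045 → ((0.8000+0.055)/1.055)^2.4 ≈ 0.60383
  G=108: 108/255≈0.4235 > 0.04045 → ((0.4235+0.055)/1.055)^2.4 ≈ 0.14996
  B=147: 147/255≈0.5765 > 0.04045 → ((0.5765+0.055)/1.055)^2.4 ≈ 0.29177
  L2 = 0.2126×0.60383 + 0.7152×0.14996 + 0.0722×0.29177 ≈ 0.25669
Lighter = 0.43158, Darker = 0.25669
Ratio = (L_lighter + 0.05) / (L_darker + 0.05)
Ratio = (0.43158 + 0.05) / (0.25669 + 0.05) = 0.48158 / 0.30669 ≈ 1.5703
Ratio ≈ 1.57:1


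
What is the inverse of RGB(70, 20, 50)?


Invert: (255-R, 255-G, 255-B)
R: 255-70 = 185
G: 255-20 = 235
B: 255-50 = 205
= RGB(185, 235, 205)


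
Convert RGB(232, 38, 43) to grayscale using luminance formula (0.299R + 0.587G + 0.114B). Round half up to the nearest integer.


Gray = 0.299×R + 0.587×G + 0.114×B
Gray = 0.299×232 + 0.587×38 + 0.114×43
Gray = 69.368 + 22.306 + 4.902
Gray = 96.576 → round half up → 97
Gray = 97


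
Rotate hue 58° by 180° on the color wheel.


New hue = (H + rotation) mod 360
New hue = (58 + 180) mod 360
= 238 mod 360
= 238°


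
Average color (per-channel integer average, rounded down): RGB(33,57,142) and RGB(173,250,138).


Midpoint: each channel = ⌊(C₁+C₂)/2⌋
R: ⌊(33+173)/2⌋ = 103
G: ⌊(57+250)/2⌋ = 153
B: ⌊(142+138)/2⌋ = 140
= RGB(103, 153, 140)


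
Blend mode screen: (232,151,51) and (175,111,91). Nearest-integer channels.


Screen: C = 255 - (255-A)×(255-B)/255, rounded to nearest integer
R: 255 - (255-232)×(255-175)/255 = 255 - 1840/255 ≈ 255 - 7.216 = 247.784 → 248
G: 255 - (255-151)×(255-111)/255 = 255 - 14976/255 ≈ 255 - 58.729 = 196.271 → 196
B: 255 - (255-51)×(255-91)/255 = 255 - 33456/255 ≈ 255 - 131.200 = 123.800 → 124
= RGB(248, 196, 124)


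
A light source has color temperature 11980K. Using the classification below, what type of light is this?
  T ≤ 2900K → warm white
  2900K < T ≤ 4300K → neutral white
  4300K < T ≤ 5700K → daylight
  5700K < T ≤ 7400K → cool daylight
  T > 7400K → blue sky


Temperature: 11980K
11980K > 7400K → blue sky
Classification: blue sky


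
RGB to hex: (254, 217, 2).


R = 254 → FE (hex)
G = 217 → D9 (hex)
B = 2 → 02 (hex)
Hex = #FED902


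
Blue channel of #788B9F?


Color: #788B9F
R = 78 = 120
G = 8B = 139
B = 9F = 159
Blue = 159


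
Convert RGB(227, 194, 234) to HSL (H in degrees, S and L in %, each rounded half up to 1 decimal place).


Normalize: R'=227/255≈0.8902, G'=194/255≈0.7608, B'=234/255≈0.9176
Max=234/255, Min=194/255, Δ=Max-Min=40/255
L = (Max+Min)/2 = (234+194)/510 = 428/510 = 0.83921… → L = 83.9%
L > 0.5 → S = Δ/(2-Max-Min) = 40/(510-234-194) = 40/82 = 0.48780… → S = 48.8%
(the 1/255 factors cancel in S and H, so raw channel differences can be used)
Max is B' → H = 60 × ((R-G)/Δ + 4) = 60 × ((227-194)/40 + 4)
  33/40 + 4 = 0.825 + 4 = 4.825
  H = 60 × 4.825 = 289.5° → H = 289.5°
= HSL(289.5°, 48.8%, 83.9%)


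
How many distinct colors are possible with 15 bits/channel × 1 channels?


Total bits = 15 bits/channel × 1 channels = 15 bits
Distinct colors = 2^15
= 32,768 colors


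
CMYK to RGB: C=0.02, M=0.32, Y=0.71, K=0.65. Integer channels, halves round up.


R = 255 × (1-C) × (1-K) = 255 × 0.98 × 0.35 = 87.465 → 87
G = 255 × (1-M) × (1-K) = 255 × 0.68 × 0.35 = 60.69 → 61
B = 255 × (1-Y) × (1-K) = 255 × 0.29 × 0.35 = 25.8825 → 26
= RGB(87, 61, 26)


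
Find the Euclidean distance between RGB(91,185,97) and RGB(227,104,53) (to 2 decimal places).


d = √[(R₁-R₂)² + (G₁-G₂)² + (B₁-B₂)²]
d = √[(91-227)² + (185-104)² + (97-53)²]
d = √[18496 + 6561 + 1936]
d = √26993
d ≈ 164.30


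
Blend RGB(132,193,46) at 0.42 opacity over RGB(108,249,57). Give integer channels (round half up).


C = α×F + (1-α)×B, with 1-α = 0.58
R: 0.42×132 + 0.58×108 = 55.44 + 62.64 = 118.08 → 118
G: 0.42×193 + 0.58×249 = 81.06 + 144.42 = 225.48 → 225
B: 0.42×46 + 0.58×57 = 19.32 + 33.06 = 52.38 → 52
= RGB(118, 225, 52)


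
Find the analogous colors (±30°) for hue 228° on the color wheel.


Base hue: 228°
Left analog: (228 - 30) mod 360 = 198°
Right analog: (228 + 30) mod 360 = 258°
Analogous hues = 198° and 258°


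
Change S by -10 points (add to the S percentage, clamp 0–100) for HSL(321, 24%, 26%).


Original S = 24%
Adjustment = -10 percentage points
New S = 24 + (-10) = 14
Clamp to [0, 100] → 14
= HSL(321°, 14%, 26%)


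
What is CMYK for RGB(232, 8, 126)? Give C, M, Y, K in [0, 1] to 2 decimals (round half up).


R'=232/255≈0.9098, G'=8/255≈0.0314, B'=126/255≈0.4941
K = 1 - max(R',G',B') = 1 - 232/255 = 23/255 = 0.09019… → 0.09
(1-R'-K)/(1-K) simplifies to (max-R)/max with max = 232:
C = (232-232)/232 = 0/232 = 0 → 0.00
M = (232-8)/232 = 224/232 = 0.96551… → 0.97
Y = (232-126)/232 = 106/232 = 0.45689… → 0.46
= CMYK(0.00, 0.97, 0.46, 0.09)


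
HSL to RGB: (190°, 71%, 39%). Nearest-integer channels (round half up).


H=190°, S=0.71, L=0.39
C = (1-|2L-1|)×S = (1-|-0.22|)×0.71 = 0.5538
H' = H/60 = 190/60 ≈ 3.1667; X = C×(1-|H' mod 2 - 1|) = 0.4615
m = L - C/2 = 0.39 - 0.2769 = 0.1131
Sector ⌊H'⌋ = 3 → (R',G',B') = (0.0, 0.4615, 0.5538)
RGB = ((R'+m)×255, (G'+m)×255, (B'+m)×255) = (28.8405, 146.523, 170.0595)
Round half up → RGB(29, 147, 170)


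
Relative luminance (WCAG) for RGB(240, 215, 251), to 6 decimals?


Linearize each channel (sRGB transfer function): c = v/255; c_lin = c/12.92 if c ≤ 0.04045, else ((c+0.055)/1.055)^2.4
  R: 240/255 ≈ 0.941176 > 0.04045 → ((0.941176+0.055)/1.055)^2.4 ≈ 0.871367
  G: 215/255 ≈ 0.843137 > 0.04045 → ((0.843137+0.055)/1.055)^2.4 ≈ 0.679542
  B: 251/255 ≈ 0.984314 > 0.04045 → ((0.984314+0.055)/1.055)^2.4 ≈ 0.964686
R_lin = 0.871367, G_lin = 0.679542, B_lin = 0.964686
L = 0.2126×R + 0.7152×G + 0.0722×B
L = 0.2126×0.871367 + 0.7152×0.679542 + 0.0722×0.964686
L ≈ 0.740912


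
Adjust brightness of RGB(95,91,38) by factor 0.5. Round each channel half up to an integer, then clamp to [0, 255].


Multiply each channel by 0.5, round half up, clamp to [0, 255]
R: 95×0.5 = 47.5 → round → 48
G: 91×0.5 = 45.5 → round → 46
B: 38×0.5 = 19
= RGB(48, 46, 19)


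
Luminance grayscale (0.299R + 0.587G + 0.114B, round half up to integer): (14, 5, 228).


Gray = 0.299×R + 0.587×G + 0.114×B
Gray = 0.299×14 + 0.587×5 + 0.114×228
Gray = 4.186 + 2.935 + 25.992
Gray = 33.113 → round half up → 33
Gray = 33


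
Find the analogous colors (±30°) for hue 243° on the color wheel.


Base hue: 243°
Left analog: (243 - 30) mod 360 = 213°
Right analog: (243 + 30) mod 360 = 273°
Analogous hues = 213° and 273°


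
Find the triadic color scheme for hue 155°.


Triadic: equally spaced at 120° intervals
H1 = 155°
H2 = (155 + 120) mod 360 = 275°
H3 = (155 + 240) mod 360 = 35°
Triadic = 155°, 275°, 35°


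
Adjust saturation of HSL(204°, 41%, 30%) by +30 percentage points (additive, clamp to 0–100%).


Original S = 41%
Adjustment = +30 percentage points
New S = 41 + (30) = 71
Clamp to [0, 100] → 71
= HSL(204°, 71%, 30%)


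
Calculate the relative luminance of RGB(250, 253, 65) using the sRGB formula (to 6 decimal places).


Linearize each channel (sRGB transfer function): c = v/255; c_lin = c/12.92 if c ≤ 0.04045, else ((c+0.055)/1.055)^2.4
  R: 250/255 ≈ 0.980392 > 0.04045 → ((0.980392+0.055)/1.055)^2.4 ≈ 0.955973
  G: 253/255 ≈ 0.992157 > 0.04045 → ((0.992157+0.055)/1.055)^2.4 ≈ 0.982251
  B: 65/255 ≈ 0.254902 > 0.04045 → ((0.254902+0.055)/1.055)^2.4 ≈ 0.052861
R_lin = 0.955973, G_lin = 0.982251, B_lin = 0.052861
L = 0.2126×R + 0.7152×G + 0.0722×B
L = 0.2126×0.955973 + 0.7152×0.982251 + 0.0722×0.052861
L ≈ 0.909562


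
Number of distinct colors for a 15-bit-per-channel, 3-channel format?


Total bits = 15 bits/channel × 3 channels = 45 bits
Distinct colors = 2^45
= 35,184,372,088,832 colors


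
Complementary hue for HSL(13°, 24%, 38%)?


Complement = opposite side of color wheel = hue + 180°
H' = (13 + 180) mod 360 = 193°
S and L unchanged.
= HSL(193°, 24%, 38%)


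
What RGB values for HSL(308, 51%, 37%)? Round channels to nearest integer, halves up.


H=308°, S=0.51, L=0.37
C = (1-|2L-1|)×S = (1-|-0.26|)×0.51 = 0.3774
H' = H/60 = 308/60 ≈ 5.1333; X = C×(1-|H' mod 2 - 1|) = 0.32708
m = L - C/2 = 0.37 - 0.1887 = 0.1813
Sector ⌊H'⌋ = 5 → (R',G',B') = (0.3774, 0.0, 0.32708)
RGB = ((R'+m)×255, (G'+m)×255, (B'+m)×255) = (142.4685, 46.2315, 129.6369)
Round half up → RGB(142, 46, 130)


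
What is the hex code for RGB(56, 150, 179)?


R = 56 → 38 (hex)
G = 150 → 96 (hex)
B = 179 → B3 (hex)
Hex = #3896B3


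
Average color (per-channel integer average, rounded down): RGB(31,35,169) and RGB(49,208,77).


Midpoint: each channel = ⌊(C₁+C₂)/2⌋
R: ⌊(31+49)/2⌋ = 40
G: ⌊(35+208)/2⌋ = 121
B: ⌊(169+77)/2⌋ = 123
= RGB(40, 121, 123)


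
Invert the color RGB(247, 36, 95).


Invert: (255-R, 255-G, 255-B)
R: 255-247 = 8
G: 255-36 = 219
B: 255-95 = 160
= RGB(8, 219, 160)


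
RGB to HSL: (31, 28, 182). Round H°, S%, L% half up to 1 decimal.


Normalize: R'=31/255≈0.1216, G'=28/255≈0.1098, B'=182/255≈0.7137
Max=182/255, Min=28/255, Δ=Max-Min=154/255
L = (Max+Min)/2 = (182+28)/510 = 210/510 = 0.41176… → L = 41.2%
L ≤ 0.5 → S = Δ/(Max+Min) = 154/(182+28) = 154/210 = 0.73333… → S = 73.3%
(the 1/255 factors cancel in S and H, so raw channel differences can be used)
Max is B' → H = 60 × ((R-G)/Δ + 4) = 60 × ((31-28)/154 + 4)
  3/154 + 4 = 0.0194… + 4 = 4.0194…
  H = 60 × 4.0194… = 241.168…° → H = 241.2°
= HSL(241.2°, 73.3%, 41.2%)


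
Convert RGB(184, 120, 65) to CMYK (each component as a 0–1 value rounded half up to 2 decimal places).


R'=184/255≈0.7216, G'=120/255≈0.4706, B'=65/255≈0.2549
K = 1 - max(R',G',B') = 1 - 184/255 = 71/255 = 0.27843… → 0.28
(1-R'-K)/(1-K) simplifies to (max-R)/max with max = 184:
C = (184-184)/184 = 0/184 = 0 → 0.00
M = (184-120)/184 = 64/184 = 0.34782… → 0.35
Y = (184-65)/184 = 119/184 = 0.64673… → 0.65
= CMYK(0.00, 0.35, 0.65, 0.28)


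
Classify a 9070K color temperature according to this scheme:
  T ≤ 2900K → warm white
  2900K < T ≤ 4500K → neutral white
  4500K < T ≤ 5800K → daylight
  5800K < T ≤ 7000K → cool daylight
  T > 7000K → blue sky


Temperature: 9070K
9070K > 7000K → blue sky
Classification: blue sky


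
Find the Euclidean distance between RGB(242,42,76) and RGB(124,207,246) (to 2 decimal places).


d = √[(R₁-R₂)² + (G₁-G₂)² + (B₁-B₂)²]
d = √[(242-124)² + (42-207)² + (76-246)²]
d = √[13924 + 27225 + 28900]
d = √70049
d ≈ 264.67


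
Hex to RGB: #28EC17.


28 → 40 (R)
EC → 236 (G)
17 → 23 (B)
= RGB(40, 236, 23)


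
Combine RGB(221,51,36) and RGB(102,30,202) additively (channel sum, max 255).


Additive: each channel = min(255, C₁+C₂)
R: 221+102 = 323 → 255
G: 51+30 = 81 → 81
B: 36+202 = 238 → 238
= RGB(255, 81, 238)


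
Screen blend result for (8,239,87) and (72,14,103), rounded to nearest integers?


Screen: C = 255 - (255-A)×(255-B)/255, rounded to nearest integer
R: 255 - (255-8)×(255-72)/255 = 255 - 45201/255 ≈ 255 - 177.259 = 77.741 → 78
G: 255 - (255-239)×(255-14)/255 = 255 - 3856/255 ≈ 255 - 15.122 = 239.878 → 240
B: 255 - (255-87)×(255-103)/255 = 255 - 25536/255 ≈ 255 - 100.141 = 154.859 → 155
= RGB(78, 240, 155)


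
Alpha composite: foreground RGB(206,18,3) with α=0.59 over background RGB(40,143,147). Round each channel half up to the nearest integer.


C = α×F + (1-α)×B, with 1-α = 0.41
R: 0.59×206 + 0.41×40 = 121.54 + 16.40 = 137.94 → 138
G: 0.59×18 + 0.41×143 = 10.62 + 58.63 = 69.25 → 69
B: 0.59×3 + 0.41×147 = 1.77 + 60.27 = 62.04 → 62
= RGB(138, 69, 62)


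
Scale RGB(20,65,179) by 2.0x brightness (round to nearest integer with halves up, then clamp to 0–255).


Multiply each channel by 2.0, round half up, clamp to [0, 255]
R: 20×2.0 = 40
G: 65×2.0 = 130
B: 179×2.0 = 358 → clamp → 255
= RGB(40, 130, 255)


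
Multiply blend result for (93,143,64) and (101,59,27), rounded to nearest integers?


Multiply: C = A×B/255, rounded to nearest integer
R: 93×101/255 = 9393/255 ≈ 36.835 → 37
G: 143×59/255 = 8437/255 ≈ 33.086 → 33
B: 64×27/255 = 1728/255 ≈ 6.776 → 7
= RGB(37, 33, 7)


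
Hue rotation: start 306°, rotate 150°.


New hue = (H + rotation) mod 360
New hue = (306 + 150) mod 360
= 456 mod 360
= 96°


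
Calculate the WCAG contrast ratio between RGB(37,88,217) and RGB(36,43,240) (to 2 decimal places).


Linearize each sRGB channel c=v/255: c/12.92 if c ≤ 0.04045 else ((c+0.055)/1.055)^2.4
L = 0.2126×R_lin + 0.7152×G_lin + 0.0722×B_lin
Color 1 (37,88,217):
  R=37: 37/255≈0.1451 > 0.04045 → ((0.1451+0.055)/1.055)^2.4 ≈ 0.01850
  G=88: 88/255≈0.3451 > 0.04045 → ((0.3451+0.055)/1.055)^2.4 ≈ 0.09759
  B=217: 217/255≈0.8510 > 0.04045 → ((0.8510+0.055)/1.055)^2.4 ≈ 0.69387
  L1 = 0.2126×0.01850 + 0.7152×0.09759 + 0.0722×0.69387 ≈ 0.12383
Color 2 (36,43,240):
  R=36: 36/255≈0.1412 > 0.04045 → ((0.1412+0.055)/1.055)^2.4 ≈ 0.01764
  G=43: 43/255≈0.1686 > 0.04045 → ((0.1686+0.055)/1.055)^2.4 ≈ 0.02416
  B=240: 240/255≈0.9412 > 0.04045 → ((0.9412+0.055)/1.055)^2.4 ≈ 0.87137
  L2 = 0.2126×0.01764 + 0.7152×0.02416 + 0.0722×0.87137 ≈ 0.08394
Lighter = 0.12383, Darker = 0.08394
Ratio = (L_lighter + 0.05) / (L_darker + 0.05)
Ratio = (0.12383 + 0.05) / (0.08394 + 0.05) = 0.17383 / 0.13394 ≈ 1.2978
Ratio ≈ 1.30:1


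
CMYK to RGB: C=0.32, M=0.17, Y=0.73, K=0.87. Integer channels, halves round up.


R = 255 × (1-C) × (1-K) = 255 × 0.68 × 0.13 = 22.542 → 23
G = 255 × (1-M) × (1-K) = 255 × 0.83 × 0.13 = 27.5145 → 28
B = 255 × (1-Y) × (1-K) = 255 × 0.27 × 0.13 = 8.9505 → 9
= RGB(23, 28, 9)


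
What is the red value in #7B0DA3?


Color: #7B0DA3
R = 7B = 123
G = 0D = 13
B = A3 = 163
Red = 123


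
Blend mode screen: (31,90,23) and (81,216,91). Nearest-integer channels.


Screen: C = 255 - (255-A)×(255-B)/255, rounded to nearest integer
R: 255 - (255-31)×(255-81)/255 = 255 - 38976/255 ≈ 255 - 152.847 = 102.153 → 102
G: 255 - (255-90)×(255-216)/255 = 255 - 6435/255 ≈ 255 - 25.235 = 229.765 → 230
B: 255 - (255-23)×(255-91)/255 = 255 - 38048/255 ≈ 255 - 149.208 = 105.792 → 106
= RGB(102, 230, 106)


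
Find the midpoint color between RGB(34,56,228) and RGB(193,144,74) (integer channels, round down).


Midpoint: each channel = ⌊(C₁+C₂)/2⌋
R: ⌊(34+193)/2⌋ = 113
G: ⌊(56+144)/2⌋ = 100
B: ⌊(228+74)/2⌋ = 151
= RGB(113, 100, 151)
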